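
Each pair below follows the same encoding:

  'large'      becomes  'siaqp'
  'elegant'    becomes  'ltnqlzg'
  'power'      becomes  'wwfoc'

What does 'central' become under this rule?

jmwdcmy

The shift increases by 1 at each position, starting from +7: 7, 8, 9, ….
For central: c+7=j, e+8=m, n+9=w, t+10=d, r+11=c, a+12=m, l+13=y.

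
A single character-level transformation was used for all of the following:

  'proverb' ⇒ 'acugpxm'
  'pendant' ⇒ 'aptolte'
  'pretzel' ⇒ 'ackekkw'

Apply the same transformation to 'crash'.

ncgds

Shifts by position in proverb: pos 0: p→a (+11), pos 1: r→c (+11), pos 2: o→u (+6), pos 3: v→g (+11), pos 4: e→p (+11), pos 5: r→x (+6) — repeating every 3. A repeating key of period 3 is used — shifts +11, +11, +6 over and over.
Applying it to crash: c+11=n, r+11=c, a+6=g, s+11=d, h+11=s.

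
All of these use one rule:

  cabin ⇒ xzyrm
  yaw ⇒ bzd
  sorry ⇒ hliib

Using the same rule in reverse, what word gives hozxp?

slack

Each pair mirrors across the alphabet (c↔x, a↔z, b↔y): positions sum to 25. Each letter is replaced by its mirror in the alphabet: a↔z, b↔y, c↔x, and so on (the Atbash cipher).
Decoding hozxp: h↔s, o↔l, z↔a, x↔c, p↔k.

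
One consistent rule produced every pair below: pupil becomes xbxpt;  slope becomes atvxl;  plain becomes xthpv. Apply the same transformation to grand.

Two shifts are in play — +7 for a/e/i/o/u, +8 for every other letter.
For grand: g(cons)+8=o, r(cons)+8=z, a(vowel)+7=h, n(cons)+8=v, d(cons)+8=l.

ozhvl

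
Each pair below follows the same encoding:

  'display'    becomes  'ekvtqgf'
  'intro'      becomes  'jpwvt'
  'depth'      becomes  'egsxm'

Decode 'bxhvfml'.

In display: d→e is +1, i→k is +2, s→v is +3, p→t is +4 — the shift increases by 1 each position. The shift increases by 1 at each position, starting from +1: 1, 2, 3, ….
Undoing it on bxhvfml: b−1=a, x−2=v, h−3=e, v−4=r, f−5=a, m−6=g, l−7=e.

average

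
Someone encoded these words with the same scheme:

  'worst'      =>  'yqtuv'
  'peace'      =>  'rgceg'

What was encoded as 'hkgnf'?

field

This is a Caesar cipher with shift 2.
Reversing it on hkgnf: h−2=f, k−2=i, g−2=e, n−2=l, f−2=d.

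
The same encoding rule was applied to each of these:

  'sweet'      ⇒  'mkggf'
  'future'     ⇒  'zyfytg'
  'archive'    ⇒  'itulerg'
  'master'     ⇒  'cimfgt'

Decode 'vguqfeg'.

Each letter's alphabet position (a=0..z=25) is mapped through 19·x+8 mod 26 — an affine cipher.
Undoing it on vguqfeg: v(21)→11·(21−8)≡13=n; g(6)→11·(6−8)≡4=e; u(20)→11·(20−8)≡2=c; q(16)→11·(16−8)≡10=k; f(5)→11·(5−8)≡19=t; e(4)→11·(4−8)≡8=i; g(6)→11·(6−8)≡4=e (all mod 26).

necktie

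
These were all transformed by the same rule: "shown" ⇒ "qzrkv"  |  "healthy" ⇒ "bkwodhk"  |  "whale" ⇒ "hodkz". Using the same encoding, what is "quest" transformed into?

wvhxt

The output letters match the input read backwards, each shifted +3: shown reversed is nwohs. Read the word backwards and shift each letter +3.
For quest: reverse → tseuq; then shift: t+3=w, s+3=v, e+3=h, u+3=x, q+3=t.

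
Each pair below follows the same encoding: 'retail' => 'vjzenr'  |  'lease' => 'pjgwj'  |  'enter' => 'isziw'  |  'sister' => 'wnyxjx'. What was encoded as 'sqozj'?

olive

The shifts repeat in a cycle of length 3: positions 0,1,… shift by +4, +5, +6, then the pattern repeats.
Decoding sqozj: s−4=o, q−5=l, o−6=i, z−4=v, j−5=e.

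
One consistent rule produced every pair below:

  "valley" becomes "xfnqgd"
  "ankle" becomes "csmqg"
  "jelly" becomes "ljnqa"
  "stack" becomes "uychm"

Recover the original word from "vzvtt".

Shifts by position in valley: pos 0: v→x (+2), pos 1: a→f (+5), pos 2: l→n (+2), pos 3: l→q (+5) — repeating every 2. The shifts repeat in a cycle of length 2: positions 0,1,… shift by +2, +5, then the pattern repeats.
Undoing it on vzvtt: v−2=t, z−5=u, v−2=t, t−5=o, t−2=r.

tutor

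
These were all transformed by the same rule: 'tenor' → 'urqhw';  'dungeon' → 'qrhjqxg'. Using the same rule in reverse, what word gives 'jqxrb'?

young

The output letters match the input read backwards, each shifted +3: tenor reversed is ronet. The word is reversed, then every letter is shifted forward by 3.
Undoing it on jqxrb: shift back: j−3=g, q−3=n, x−3=u, r−3=o, b−3=y → gnuoy; then reverse → young.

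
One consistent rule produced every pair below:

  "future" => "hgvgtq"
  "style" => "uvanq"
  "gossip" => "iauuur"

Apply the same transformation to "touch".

The rule splits by letter class: vowels +12, consonants +2.
On touch: t(cons)+2=v, o(vowel)+12=a, u(vowel)+12=g, c(cons)+2=e, h(cons)+2=j.

vagej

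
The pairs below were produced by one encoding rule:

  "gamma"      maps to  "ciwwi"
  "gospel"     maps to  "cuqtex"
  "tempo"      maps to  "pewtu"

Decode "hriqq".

brass

g(6)→c(2) and a(0)→i(8) fit y≡25x+8 (mod 26); the inverse of 25 mod 26 is 25. This is an affine cipher: with a=0,…,z=25, each position x becomes (25x+8) mod 26.
Decoding hriqq: h(7)→25·(7−8)≡1=b; r(17)→25·(17−8)≡17=r; i(8)→25·(8−8)≡0=a; q(16)→25·(16−8)≡18=s; q(16)→25·(16−8)≡18=s (all mod 26).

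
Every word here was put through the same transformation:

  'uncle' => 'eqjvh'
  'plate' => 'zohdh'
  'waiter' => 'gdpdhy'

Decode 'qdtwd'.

Shifts by position in uncle: pos 0: u→e (+10), pos 1: n→q (+3), pos 2: c→j (+7), pos 3: l→v (+10), pos 4: e→h (+3) — repeating every 3. A repeating key of period 3 is used — shifts +10, +3, +7 over and over.
Decoding qdtwd: q−10=g, d−3=a, t−7=m, w−10=m, d−3=a.

gamma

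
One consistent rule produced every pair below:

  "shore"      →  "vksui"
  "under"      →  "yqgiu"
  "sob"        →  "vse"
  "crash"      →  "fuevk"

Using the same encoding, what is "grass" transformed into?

The shift depends on letter class: consonant s→v is +3, but vowel o→s is +4. The rule splits by letter class: vowels +4, consonants +3.
Applying it to grass: g(cons)+3=j, r(cons)+3=u, a(vowel)+4=e, s(cons)+3=v, s(cons)+3=v.

juevv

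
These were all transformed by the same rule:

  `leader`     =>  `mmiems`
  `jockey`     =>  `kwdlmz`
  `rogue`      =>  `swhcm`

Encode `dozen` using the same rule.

ewamo

The shift depends on letter class: consonant l→m is +1, but vowel e→m is +8. Vowels shift forward by 8 and consonants shift forward by 1.
On dozen: d(cons)+1=e, o(vowel)+8=w, z(cons)+1=a, e(vowel)+8=m, n(cons)+1=o.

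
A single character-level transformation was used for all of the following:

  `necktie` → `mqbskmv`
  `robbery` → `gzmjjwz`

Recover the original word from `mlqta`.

The output letters match the input read backwards, each shifted +8: necktie reversed is eitkcen. Two steps: reverse the string, then apply a Caesar shift of +8.
Reversing it on mlqta: shift back: m−8=e, l−8=d, q−8=i, t−8=l, a−8=s → edils; then reverse → slide.

slide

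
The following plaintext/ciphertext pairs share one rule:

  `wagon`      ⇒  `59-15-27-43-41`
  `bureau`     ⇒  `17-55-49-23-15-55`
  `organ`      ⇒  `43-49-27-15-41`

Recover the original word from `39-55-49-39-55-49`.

murmur

Each letter becomes 2×(its alphabet position, a=1..z=26) + 13.
Reversing it on 39-55-49-39-55-49: 39→(39−13)÷2=13=m, 55→(55−13)÷2=21=u, 49→(49−13)÷2=18=r, 39→(39−13)÷2=13=m, 55→(55−13)÷2=21=u, 49→(49−13)÷2=18=r.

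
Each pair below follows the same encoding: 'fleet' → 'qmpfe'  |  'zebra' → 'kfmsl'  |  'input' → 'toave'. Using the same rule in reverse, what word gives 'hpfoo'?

It's a Vigenère-style cipher with numeric key [11,1]: position i shifts by key[i mod 2].
Reversing it on hpfoo: h−11=w, p−1=o, f−11=u, o−1=n, o−11=d.

wound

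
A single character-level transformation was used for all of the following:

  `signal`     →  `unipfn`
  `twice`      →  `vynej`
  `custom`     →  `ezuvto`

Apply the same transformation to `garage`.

The shift depends on letter class: consonant s→u is +2, but vowel i→n is +5. Vowels shift forward by 5 and consonants shift forward by 2.
Applying it to garage: g(cons)+2=i, a(vowel)+5=f, r(cons)+2=t, a(vowel)+5=f, g(cons)+2=i, e(vowel)+5=j.

iftfij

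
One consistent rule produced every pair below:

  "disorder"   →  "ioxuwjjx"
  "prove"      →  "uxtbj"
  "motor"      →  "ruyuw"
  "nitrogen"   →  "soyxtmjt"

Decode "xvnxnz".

spirit

The shifts repeat in a cycle of length 2: positions 0,1,… shift by +5, +6, then the pattern repeats.
Decoding xvnxnz: x−5=s, v−6=p, n−5=i, x−6=r, n−5=i, z−6=t.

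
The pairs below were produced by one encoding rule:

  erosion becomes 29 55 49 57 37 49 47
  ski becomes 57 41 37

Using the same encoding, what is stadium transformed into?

e(#5)→29 and r(#18)→55: differences scale by 2, so n = 2·pos + 19. With a=1..z=26, the number is 2·pos + 19.
Applying it to stadium: s=19→57, t=20→59, a=1→21, d=4→27, i=9→37, u=21→61, m=13→45.

57 59 21 27 37 61 45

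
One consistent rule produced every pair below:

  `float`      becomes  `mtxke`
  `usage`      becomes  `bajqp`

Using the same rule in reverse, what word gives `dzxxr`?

wrong

In float: f→m is +7, l→t is +8, o→x is +9, a→k is +10 — the shift increases by 1 each position. Letter i (0-indexed) is shifted by i+7, so successive shifts are 7, 8, 9, ….
Decoding dzxxr: d−7=w, z−8=r, x−9=o, x−10=n, r−11=g.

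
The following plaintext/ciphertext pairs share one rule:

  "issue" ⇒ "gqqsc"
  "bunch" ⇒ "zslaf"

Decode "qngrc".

Compare letters: i→g is +24, s→q is +24, s→q is +24 — a constant shift. This is a Caesar cipher with shift 24.
Undoing it on qngrc: q−24=s, n−24=p, g−24=i, r−24=t, c−24=e.

spite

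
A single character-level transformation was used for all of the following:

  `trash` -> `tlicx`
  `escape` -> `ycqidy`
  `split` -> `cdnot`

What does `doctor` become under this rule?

hmqtml

Treating letters as 0–25, the rule is x ↦ 17x + 8 (mod 26).
Applying it to doctor: d(3)→17·3+8≡7=h; o(14)→17·14+8≡12=m; c(2)→17·2+8≡16=q; t(19)→17·19+8≡19=t; o(14)→17·14+8≡12=m; r(17)→17·17+8≡11=l (all mod 26).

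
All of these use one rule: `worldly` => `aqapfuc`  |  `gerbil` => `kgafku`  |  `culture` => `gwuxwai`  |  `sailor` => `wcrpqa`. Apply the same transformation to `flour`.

jnxyt

Shifts by position in worldly: pos 0: w→a (+4), pos 1: o→q (+2), pos 2: r→a (+9), pos 3: l→p (+4), pos 4: d→f (+2), pos 5: l→u (+9) — repeating every 3. It's a Vigenère-style cipher with numeric key [4,2,9]: position i shifts by key[i mod 3].
On flour: f+4=j, l+2=n, o+9=x, u+4=y, r+2=t.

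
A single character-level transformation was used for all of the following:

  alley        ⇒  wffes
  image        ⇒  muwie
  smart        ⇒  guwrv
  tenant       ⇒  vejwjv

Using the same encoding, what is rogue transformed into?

ryike

a(0)→w(22) and l(11)→f(5) fit y≡15x+22 (mod 26); the inverse of 15 mod 26 is 7. Treating letters as 0–25, the rule is x ↦ 15x + 22 (mod 26).
For rogue: r(17)→15·17+22≡17=r; o(14)→15·14+22≡24=y; g(6)→15·6+22≡8=i; u(20)→15·20+22≡10=k; e(4)→15·4+22≡4=e (all mod 26).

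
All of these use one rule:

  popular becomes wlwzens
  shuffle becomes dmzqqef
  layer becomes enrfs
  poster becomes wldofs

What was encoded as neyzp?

p(15)→w(22) and o(14)→l(11) fit y≡11x+13 (mod 26); the inverse of 11 mod 26 is 19. Each letter's alphabet position (a=0..z=25) is mapped through 11·x+13 mod 26 — an affine cipher.
Decoding neyzp: n(13)→19·(13−13)≡0=a; e(4)→19·(4−13)≡11=l; y(24)→19·(24−13)≡1=b; z(25)→19·(25−13)≡20=u; p(15)→19·(15−13)≡12=m (all mod 26).

album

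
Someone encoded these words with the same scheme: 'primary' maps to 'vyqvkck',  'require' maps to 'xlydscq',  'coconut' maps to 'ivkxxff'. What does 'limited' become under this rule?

In primary: p→v is +6, r→y is +7, i→q is +8, m→v is +9 — the shift increases by 1 each position. The shift increases by 1 at each position, starting from +6: 6, 7, 8, ….
On limited: l+6=r, i+7=p, m+8=u, i+9=r, t+10=d, e+11=p, d+12=p.

rpurdpp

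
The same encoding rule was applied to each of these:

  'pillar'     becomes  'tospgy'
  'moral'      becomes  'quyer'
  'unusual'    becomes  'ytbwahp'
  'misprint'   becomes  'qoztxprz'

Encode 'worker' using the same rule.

The shifts repeat in a cycle of length 3: positions 0,1,… shift by +4, +6, +7, then the pattern repeats.
For worker: w+4=a, o+6=u, r+7=y, k+4=o, e+6=k, r+7=y.

auyoky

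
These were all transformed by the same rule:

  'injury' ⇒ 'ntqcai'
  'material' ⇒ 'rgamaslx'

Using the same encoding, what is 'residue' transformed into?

wkzqmep

The shift increases by 1 at each position, starting from +5: 5, 6, 7, ….
On residue: r+5=w, e+6=k, s+7=z, i+8=q, d+9=m, u+10=e, e+11=p.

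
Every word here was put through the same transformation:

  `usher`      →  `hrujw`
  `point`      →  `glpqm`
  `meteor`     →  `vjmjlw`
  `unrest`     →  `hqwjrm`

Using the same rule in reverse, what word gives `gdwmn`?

u(20)→h(7) and s(18)→r(17) fit y≡21x+3 (mod 26); the inverse of 21 mod 26 is 5. Each letter's alphabet position (a=0..z=25) is mapped through 21·x+3 mod 26 — an affine cipher.
Reversing it on gdwmn: g(6)→5·(6−3)≡15=p; d(3)→5·(3−3)≡0=a; w(22)→5·(22−3)≡17=r; m(12)→5·(12−3)≡19=t; n(13)→5·(13−3)≡24=y (all mod 26).

party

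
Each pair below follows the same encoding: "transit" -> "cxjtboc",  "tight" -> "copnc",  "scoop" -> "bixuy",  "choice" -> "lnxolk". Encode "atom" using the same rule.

A repeating key of period 2 is used — shifts +9, +6 over and over.
Applying it to atom: a+9=j, t+6=z, o+9=x, m+6=s.

jzxs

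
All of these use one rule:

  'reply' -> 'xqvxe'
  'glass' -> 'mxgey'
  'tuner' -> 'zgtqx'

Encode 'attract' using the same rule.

Shifts by position in reply: pos 0: r→x (+6), pos 1: e→q (+12), pos 2: p→v (+6), pos 3: l→x (+12) — repeating every 2. A repeating key of period 2 is used — shifts +6, +12 over and over.
On attract: a+6=g, t+12=f, t+6=z, r+12=d, a+6=g, c+12=o, t+6=z.

gfzdgoz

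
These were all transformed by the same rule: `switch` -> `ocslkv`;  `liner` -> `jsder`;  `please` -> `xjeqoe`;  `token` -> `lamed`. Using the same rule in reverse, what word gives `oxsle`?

s(18)→o(14) and w(22)→c(2) fit y≡23x+16 (mod 26); the inverse of 23 mod 26 is 17. Treating letters as 0–25, the rule is x ↦ 23x + 16 (mod 26).
Decoding oxsle: o(14)→17·(14−16)≡18=s; x(23)→17·(23−16)≡15=p; s(18)→17·(18−16)≡8=i; l(11)→17·(11−16)≡19=t; e(4)→17·(4−16)≡4=e (all mod 26).

spite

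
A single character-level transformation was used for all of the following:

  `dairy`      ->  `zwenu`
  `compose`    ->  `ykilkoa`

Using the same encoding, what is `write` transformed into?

snepa

Compare letters: d→z is +22, a→w is +22, i→e is +22 — a constant shift. It's a constant shift of +22 (ROT22).
For write: w+22=s, r+22=n, i+22=e, t+22=p, e+22=a.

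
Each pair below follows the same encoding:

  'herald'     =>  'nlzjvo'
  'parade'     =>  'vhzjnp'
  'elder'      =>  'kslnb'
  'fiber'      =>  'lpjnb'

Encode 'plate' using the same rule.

Letter i (0-indexed) is shifted by i+6, so successive shifts are 6, 7, 8, ….
On plate: p+6=v, l+7=s, a+8=i, t+9=c, e+10=o.

vsico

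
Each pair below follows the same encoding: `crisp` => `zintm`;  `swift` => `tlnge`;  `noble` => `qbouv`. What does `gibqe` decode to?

c(2)→z(25) and r(17)→i(8) fit y≡11x+3 (mod 26); the inverse of 11 mod 26 is 19. Each letter's alphabet position (a=0..z=25) is mapped through 11·x+3 mod 26 — an affine cipher.
Decoding gibqe: g(6)→19·(6−3)≡5=f; i(8)→19·(8−3)≡17=r; b(1)→19·(1−3)≡14=o; q(16)→19·(16−3)≡13=n; e(4)→19·(4−3)≡19=t (all mod 26).

front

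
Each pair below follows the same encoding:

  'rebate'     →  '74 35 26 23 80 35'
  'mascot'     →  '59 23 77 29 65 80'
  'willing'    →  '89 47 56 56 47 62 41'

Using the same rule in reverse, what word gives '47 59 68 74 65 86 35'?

r(#18)→74 and e(#5)→35: differences scale by 3, so n = 3·pos + 20. Each letter becomes 3×(its alphabet position, a=1..z=26) + 20.
Reversing it on 47 59 68 74 65 86 35: 47→(47−20)÷3=9=i, 59→(59−20)÷3=13=m, 68→(68−20)÷3=16=p, 74→(74−20)÷3=18=r, 65→(65−20)÷3=15=o, 86→(86−20)÷3=22=v, 35→(35−20)÷3=5=e.

improve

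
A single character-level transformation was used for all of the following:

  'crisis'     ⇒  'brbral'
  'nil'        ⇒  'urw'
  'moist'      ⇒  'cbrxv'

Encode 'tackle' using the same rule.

nutljc

Two steps: reverse the string, then apply a Caesar shift of +9.
Applying it to tackle: reverse → elkcat; then shift: e+9=n, l+9=u, k+9=t, c+9=l, a+9=j, t+9=c.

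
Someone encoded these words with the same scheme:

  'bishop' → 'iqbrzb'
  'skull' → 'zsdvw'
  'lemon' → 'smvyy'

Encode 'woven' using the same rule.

dweoy

In bishop: b→i is +7, i→q is +8, s→b is +9, h→r is +10 — the shift increases by 1 each position. The shift increases by 1 at each position, starting from +7: 7, 8, 9, ….
On woven: w+7=d, o+8=w, v+9=e, e+10=o, n+11=y.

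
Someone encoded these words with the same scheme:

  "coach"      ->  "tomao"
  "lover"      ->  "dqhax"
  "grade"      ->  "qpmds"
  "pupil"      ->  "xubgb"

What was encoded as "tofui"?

Read the word backwards and shift each letter +12.
Reversing it on tofui: shift back: t−12=h, o−12=c, f−12=t, u−12=i, i−12=w → hctiw; then reverse → witch.

witch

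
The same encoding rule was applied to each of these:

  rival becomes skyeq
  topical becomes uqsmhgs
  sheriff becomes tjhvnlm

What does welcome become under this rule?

In rival: r→s is +1, i→k is +2, v→y is +3, a→e is +4 — the shift increases by 1 each position. The shift increases by 1 at each position, starting from +1: 1, 2, 3, ….
On welcome: w+1=x, e+2=g, l+3=o, c+4=g, o+5=t, m+6=s, e+7=l.

xgogtsl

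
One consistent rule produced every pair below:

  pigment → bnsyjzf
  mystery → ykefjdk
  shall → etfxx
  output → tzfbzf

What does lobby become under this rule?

The shift depends on letter class: consonant p→b is +12, but vowel i→n is +5. Two shifts are in play — +5 for a/e/i/o/u, +12 for every other letter.
On lobby: l(cons)+12=x, o(vowel)+5=t, b(cons)+12=n, b(cons)+12=n, y(cons)+12=k.

xtnnk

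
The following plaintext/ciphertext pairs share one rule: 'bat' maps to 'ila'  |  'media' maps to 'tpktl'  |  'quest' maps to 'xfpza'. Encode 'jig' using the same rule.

Vowels shift forward by 11 and consonants shift forward by 7.
Applying it to jig: j(cons)+7=q, i(vowel)+11=t, g(cons)+7=n.

qtn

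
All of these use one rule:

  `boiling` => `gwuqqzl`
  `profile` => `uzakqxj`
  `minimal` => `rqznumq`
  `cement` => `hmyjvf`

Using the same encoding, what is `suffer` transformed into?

Shifts by position in boiling: pos 0: b→g (+5), pos 1: o→w (+8), pos 2: i→u (+12), pos 3: l→q (+5), pos 4: i→q (+8), pos 5: n→z (+12) — repeating every 3. It's a Vigenère-style cipher with numeric key [5,8,12]: position i shifts by key[i mod 3].
Applying it to suffer: s+5=x, u+8=c, f+12=r, f+5=k, e+8=m, r+12=d.

xcrkmd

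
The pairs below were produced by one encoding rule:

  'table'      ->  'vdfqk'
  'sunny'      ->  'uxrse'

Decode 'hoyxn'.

flush

In table: t→v is +2, a→d is +3, b→f is +4, l→q is +5 — the shift increases by 1 each position. Letter i (0-indexed) is shifted by i+2, so successive shifts are 2, 3, 4, ….
Reversing it on hoyxn: h−2=f, o−3=l, y−4=u, x−5=s, n−6=h.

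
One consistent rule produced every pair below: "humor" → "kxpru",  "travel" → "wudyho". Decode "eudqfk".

branch

Compare letters: h→k is +3, u→x is +3, m→p is +3 — a constant shift. It's a constant shift of +3 (ROT3).
Decoding eudqfk: e−3=b, u−3=r, d−3=a, q−3=n, f−3=c, k−3=h.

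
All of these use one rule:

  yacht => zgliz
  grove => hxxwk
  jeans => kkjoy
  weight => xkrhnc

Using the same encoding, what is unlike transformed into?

vtujqn

Shifts by position in yacht: pos 0: y→z (+1), pos 1: a→g (+6), pos 2: c→l (+9), pos 3: h→i (+1), pos 4: t→z (+6) — repeating every 3. A repeating key of period 3 is used — shifts +1, +6, +9 over and over.
Applying it to unlike: u+1=v, n+6=t, l+9=u, i+1=j, k+6=q, e+9=n.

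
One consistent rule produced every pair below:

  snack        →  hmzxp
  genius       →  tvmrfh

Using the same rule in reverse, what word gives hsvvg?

sheet

This is the alphabet-reversal cipher (Atbash): a becomes z, b becomes y, etc.
Undoing it on hsvvg: h↔s, s↔h, v↔e, v↔e, g↔t.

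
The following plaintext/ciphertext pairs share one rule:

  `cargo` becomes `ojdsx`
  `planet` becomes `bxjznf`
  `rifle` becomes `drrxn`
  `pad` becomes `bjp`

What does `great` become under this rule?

The shift depends on letter class: consonant c→o is +12, but vowel a→j is +9. Vowels shift forward by 9 and consonants shift forward by 12.
Applying it to great: g(cons)+12=s, r(cons)+12=d, e(vowel)+9=n, a(vowel)+9=j, t(cons)+12=f.

sdnjf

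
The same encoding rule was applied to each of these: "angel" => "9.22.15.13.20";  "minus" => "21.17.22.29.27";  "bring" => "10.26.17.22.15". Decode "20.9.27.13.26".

a is letter #1 and maps to 9: an offset of 8. Each letter is replaced by its alphabet position (a=1..z=26) + 8.
Reversing it on 20.9.27.13.26: 20→(20−8)÷1=12=l, 9→(9−8)÷1=1=a, 27→(27−8)÷1=19=s, 13→(13−8)÷1=5=e, 26→(26−8)÷1=18=r.

laser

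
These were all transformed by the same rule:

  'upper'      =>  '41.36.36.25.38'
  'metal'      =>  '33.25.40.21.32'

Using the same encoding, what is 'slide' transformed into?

u is letter #21 and maps to 41: an offset of 20. The number is (letter's place in the alphabet, a=1) + 20.
Applying it to slide: s=19→39, l=12→32, i=9→29, d=4→24, e=5→25.

39.32.29.24.25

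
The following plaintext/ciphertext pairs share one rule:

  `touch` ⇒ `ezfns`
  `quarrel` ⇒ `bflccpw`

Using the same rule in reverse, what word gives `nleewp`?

Compare letters: t→e is +11, o→z is +11, u→f is +11 — a constant shift. This is a Caesar cipher with shift 11.
Undoing it on nleewp: n−11=c, l−11=a, e−11=t, e−11=t, w−11=l, p−11=e.

cattle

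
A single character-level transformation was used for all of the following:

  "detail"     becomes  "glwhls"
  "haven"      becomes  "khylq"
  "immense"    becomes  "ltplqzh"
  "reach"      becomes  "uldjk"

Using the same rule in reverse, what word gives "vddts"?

swamp

The shifts repeat in a cycle of length 2: positions 0,1,… shift by +3, +7, then the pattern repeats.
Reversing it on vddts: v−3=s, d−7=w, d−3=a, t−7=m, s−3=p.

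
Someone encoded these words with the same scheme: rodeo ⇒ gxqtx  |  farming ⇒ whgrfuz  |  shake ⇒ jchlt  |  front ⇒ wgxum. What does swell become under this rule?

jvtoo

r(17)→g(6) and o(14)→x(23) fit y≡3x+7 (mod 26); the inverse of 3 mod 26 is 9. Each letter's alphabet position (a=0..z=25) is mapped through 3·x+7 mod 26 — an affine cipher.
Applying it to swell: s(18)→3·18+7≡9=j; w(22)→3·22+7≡21=v; e(4)→3·4+7≡19=t; l(11)→3·11+7≡14=o; l(11)→3·11+7≡14=o (all mod 26).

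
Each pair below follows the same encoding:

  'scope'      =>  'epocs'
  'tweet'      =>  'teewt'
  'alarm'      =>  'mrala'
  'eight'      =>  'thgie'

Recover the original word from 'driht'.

third

The output letters match the input read backwards: scope reversed is epocs. The word is simply reversed.
Decoding driht: then reverse → third.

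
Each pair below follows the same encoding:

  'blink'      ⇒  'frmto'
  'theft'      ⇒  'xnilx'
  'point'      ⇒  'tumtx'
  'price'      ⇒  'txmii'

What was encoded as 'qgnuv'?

major

Shifts by position in blink: pos 0: b→f (+4), pos 1: l→r (+6), pos 2: i→m (+4), pos 3: n→t (+6) — repeating every 2. The shifts repeat in a cycle of length 2: positions 0,1,… shift by +4, +6, then the pattern repeats.
Decoding qgnuv: q−4=m, g−6=a, n−4=j, u−6=o, v−4=r.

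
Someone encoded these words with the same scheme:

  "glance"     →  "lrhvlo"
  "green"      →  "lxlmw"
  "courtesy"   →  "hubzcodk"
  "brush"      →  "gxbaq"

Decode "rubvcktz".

mountain

In glance: g→l is +5, l→r is +6, a→h is +7, n→v is +8 — the shift increases by 1 each position. The shift increases by 1 at each position, starting from +5: 5, 6, 7, ….
Reversing it on rubvcktz: r−5=m, u−6=o, b−7=u, v−8=n, c−9=t, k−10=a, t−11=i, z−12=n.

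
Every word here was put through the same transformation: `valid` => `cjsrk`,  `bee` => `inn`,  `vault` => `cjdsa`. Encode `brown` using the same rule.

Two shifts are in play — +9 for a/e/i/o/u, +7 for every other letter.
For brown: b(cons)+7=i, r(cons)+7=y, o(vowel)+9=x, w(cons)+7=d, n(cons)+7=u.

iyxdu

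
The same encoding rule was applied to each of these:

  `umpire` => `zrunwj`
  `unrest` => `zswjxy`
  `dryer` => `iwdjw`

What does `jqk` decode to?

Compare letters: u→z is +5, m→r is +5, p→u is +5 — a constant shift. Each letter is shifted forward by 5 in the alphabet (a Caesar shift of +5).
Reversing it on jqk: j−5=e, q−5=l, k−5=f.

elf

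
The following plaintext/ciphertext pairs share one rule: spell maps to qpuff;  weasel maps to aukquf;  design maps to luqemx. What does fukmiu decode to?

league

s(18)→q(16) and p(15)→p(15) fit y≡9x+10 (mod 26); the inverse of 9 mod 26 is 3. This is an affine cipher: with a=0,…,z=25, each position x becomes (9x+10) mod 26.
Reversing it on fukmiu: f(5)→3·(5−10)≡11=l; u(20)→3·(20−10)≡4=e; k(10)→3·(10−10)≡0=a; m(12)→3·(12−10)≡6=g; i(8)→3·(8−10)≡20=u; u(20)→3·(20−10)≡4=e (all mod 26).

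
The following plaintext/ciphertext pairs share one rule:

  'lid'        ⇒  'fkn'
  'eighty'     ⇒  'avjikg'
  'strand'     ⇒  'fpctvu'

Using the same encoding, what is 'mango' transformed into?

qipco

Read the word backwards and shift each letter +2.
On mango: reverse → ognam; then shift: o+2=q, g+2=i, n+2=p, a+2=c, m+2=o.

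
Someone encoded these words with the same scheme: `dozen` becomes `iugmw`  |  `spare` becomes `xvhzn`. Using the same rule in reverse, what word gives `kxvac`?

In dozen: d→i is +5, o→u is +6, z→g is +7, e→m is +8 — the shift increases by 1 each position. Letter i (0-indexed) is shifted by i+5, so successive shifts are 5, 6, 7, ….
Reversing it on kxvac: k−5=f, x−6=r, v−7=o, a−8=s, c−9=t.

frost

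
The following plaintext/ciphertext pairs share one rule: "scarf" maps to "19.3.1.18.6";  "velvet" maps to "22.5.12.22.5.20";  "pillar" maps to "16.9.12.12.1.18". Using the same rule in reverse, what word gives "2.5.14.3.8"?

Letters become their 1-indexed alphabet positions: a=1 … z=26.
Reversing it on 2.5.14.3.8: 2=b, 5=e, 14=n, 3=c, 8=h.

bench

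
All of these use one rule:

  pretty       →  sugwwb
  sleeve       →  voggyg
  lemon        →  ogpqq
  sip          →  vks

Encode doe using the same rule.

gqg

The shift depends on letter class: consonant p→s is +3, but vowel e→g is +2. The rule splits by letter class: vowels +2, consonants +3.
Applying it to doe: d(cons)+3=g, o(vowel)+2=q, e(vowel)+2=g.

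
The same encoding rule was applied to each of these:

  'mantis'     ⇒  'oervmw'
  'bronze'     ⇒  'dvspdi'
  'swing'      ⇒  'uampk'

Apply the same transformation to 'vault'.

xeynx

Shifts by position in mantis: pos 0: m→o (+2), pos 1: a→e (+4), pos 2: n→r (+4), pos 3: t→v (+2), pos 4: i→m (+4), pos 5: s→w (+4) — repeating every 3. The shifts repeat in a cycle of length 3: positions 0,1,… shift by +2, +4, +4, then the pattern repeats.
On vault: v+2=x, a+4=e, u+4=y, l+2=n, t+4=x.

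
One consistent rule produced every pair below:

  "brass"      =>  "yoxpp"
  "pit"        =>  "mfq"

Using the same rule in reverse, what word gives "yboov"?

berry

Compare letters: b→y is +23, r→o is +23, a→x is +23 — a constant shift. Every letter moves 23 places later in the alphabet, wrapping around z→a.
Decoding yboov: y−23=b, b−23=e, o−23=r, o−23=r, v−23=y.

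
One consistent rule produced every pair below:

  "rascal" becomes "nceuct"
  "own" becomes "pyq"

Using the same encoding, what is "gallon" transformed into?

The output letters match the input read backwards, each shifted +2: rascal reversed is lacsar. Read the word backwards and shift each letter +2.
Applying it to gallon: reverse → nollag; then shift: n+2=p, o+2=q, l+2=n, l+2=n, a+2=c, g+2=i.

pqnnci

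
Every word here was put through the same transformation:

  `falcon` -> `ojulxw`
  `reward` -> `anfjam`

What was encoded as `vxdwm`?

mound

Compare letters: f→o is +9, a→j is +9, l→u is +9 — a constant shift. It's a constant shift of +9 (ROT9).
Reversing it on vxdwm: v−9=m, x−9=o, d−9=u, w−9=n, m−9=d.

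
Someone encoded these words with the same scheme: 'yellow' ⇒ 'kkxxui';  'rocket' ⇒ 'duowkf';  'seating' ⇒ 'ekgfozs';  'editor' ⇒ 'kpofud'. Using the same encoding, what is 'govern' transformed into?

The shift depends on letter class: consonant y→k is +12, but vowel e→k is +6. The rule splits by letter class: vowels +6, consonants +12.
For govern: g(cons)+12=s, o(vowel)+6=u, v(cons)+12=h, e(vowel)+6=k, r(cons)+12=d, n(cons)+12=z.

suhkdz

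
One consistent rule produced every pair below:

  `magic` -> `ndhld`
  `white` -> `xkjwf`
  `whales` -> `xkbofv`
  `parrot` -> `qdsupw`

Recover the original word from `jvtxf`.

issue

Shifts by position in magic: pos 0: m→n (+1), pos 1: a→d (+3), pos 2: g→h (+1), pos 3: i→l (+3) — repeating every 2. The shifts repeat in a cycle of length 2: positions 0,1,… shift by +1, +3, then the pattern repeats.
Decoding jvtxf: j−1=i, v−3=s, t−1=s, x−3=u, f−1=e.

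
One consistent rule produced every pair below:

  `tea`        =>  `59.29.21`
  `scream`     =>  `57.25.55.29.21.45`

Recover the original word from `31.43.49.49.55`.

floor

With a=1..z=26, the number is 2·pos + 19.
Reversing it on 31.43.49.49.55: 31→(31−19)÷2=6=f, 43→(43−19)÷2=12=l, 49→(49−19)÷2=15=o, 49→(49−19)÷2=15=o, 55→(55−19)÷2=18=r.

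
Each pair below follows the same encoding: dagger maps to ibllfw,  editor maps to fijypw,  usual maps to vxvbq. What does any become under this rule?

Two shifts are in play — +1 for a/e/i/o/u, +5 for every other letter.
On any: a(vowel)+1=b, n(cons)+5=s, y(cons)+5=d.

bsd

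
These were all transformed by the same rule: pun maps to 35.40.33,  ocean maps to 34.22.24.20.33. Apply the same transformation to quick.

36.40.28.22.30

p is letter #16 and maps to 35: an offset of 19. The number is (letter's place in the alphabet, a=1) + 19.
On quick: q=17→36, u=21→40, i=9→28, c=3→22, k=11→30.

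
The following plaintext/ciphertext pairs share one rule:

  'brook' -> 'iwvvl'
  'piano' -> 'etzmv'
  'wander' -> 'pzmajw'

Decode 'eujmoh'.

This is an affine cipher: with a=0,…,z=25, each position x becomes (9x+25) mod 26.
Reversing it on eujmoh: e(4)→3·(4−25)≡15=p; u(20)→3·(20−25)≡11=l; j(9)→3·(9−25)≡4=e; m(12)→3·(12−25)≡13=n; o(14)→3·(14−25)≡19=t; h(7)→3·(7−25)≡24=y (all mod 26).

plenty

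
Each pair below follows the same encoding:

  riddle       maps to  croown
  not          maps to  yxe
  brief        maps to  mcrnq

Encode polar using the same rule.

axwjc

The shift depends on letter class: consonant r→c is +11, but vowel i→r is +9. Two shifts are in play — +9 for a/e/i/o/u, +11 for every other letter.
For polar: p(cons)+11=a, o(vowel)+9=x, l(cons)+11=w, a(vowel)+9=j, r(cons)+11=c.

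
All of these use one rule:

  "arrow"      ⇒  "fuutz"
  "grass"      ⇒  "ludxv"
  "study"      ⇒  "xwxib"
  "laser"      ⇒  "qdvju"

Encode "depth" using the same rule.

ihsyk

Shifts by position in arrow: pos 0: a→f (+5), pos 1: r→u (+3), pos 2: r→u (+3), pos 3: o→t (+5), pos 4: w→z (+3) — repeating every 3. The shifts repeat in a cycle of length 3: positions 0,1,… shift by +5, +3, +3, then the pattern repeats.
For depth: d+5=i, e+3=h, p+3=s, t+5=y, h+3=k.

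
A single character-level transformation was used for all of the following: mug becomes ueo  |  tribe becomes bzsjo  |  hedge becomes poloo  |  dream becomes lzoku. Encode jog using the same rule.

The shift depends on letter class: consonant m→u is +8, but vowel u→e is +10. Vowels shift forward by 10 and consonants shift forward by 8.
On jog: j(cons)+8=r, o(vowel)+10=y, g(cons)+8=o.

ryo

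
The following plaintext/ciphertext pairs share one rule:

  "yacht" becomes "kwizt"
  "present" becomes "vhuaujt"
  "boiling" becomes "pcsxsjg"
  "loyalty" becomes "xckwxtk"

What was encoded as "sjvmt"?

input

y(24)→k(10) and a(0)→w(22) fit y≡19x+22 (mod 26); the inverse of 19 mod 26 is 11. Treating letters as 0–25, the rule is x ↦ 19x + 22 (mod 26).
Decoding sjvmt: s(18)→11·(18−22)≡8=i; j(9)→11·(9−22)≡13=n; v(21)→11·(21−22)≡15=p; m(12)→11·(12−22)≡20=u; t(19)→11·(19−22)≡19=t (all mod 26).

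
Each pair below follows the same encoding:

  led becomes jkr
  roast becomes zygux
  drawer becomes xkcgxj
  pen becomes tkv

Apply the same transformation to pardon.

tujxgv

Two steps: reverse the string, then apply a Caesar shift of +6.
Applying it to pardon: reverse → nodrap; then shift: n+6=t, o+6=u, d+6=j, r+6=x, a+6=g, p+6=v.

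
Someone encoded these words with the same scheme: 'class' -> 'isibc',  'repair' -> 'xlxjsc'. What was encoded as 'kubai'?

entry

In class: c→i is +6, l→s is +7, a→i is +8, s→b is +9 — the shift increases by 1 each position. Each letter shifts forward by (position + 6), i.e. 6, 7, 8, … — the shift grows by one for each successive letter.
Reversing it on kubai: k−6=e, u−7=n, b−8=t, a−9=r, i−10=y.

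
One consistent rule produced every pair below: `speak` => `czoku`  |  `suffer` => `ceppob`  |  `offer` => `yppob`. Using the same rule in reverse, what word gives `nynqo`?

Compare letters: s→c is +10, p→z is +10, e→o is +10 — a constant shift. Each letter is shifted forward by 10 in the alphabet (a Caesar shift of +10).
Decoding nynqo: n−10=d, y−10=o, n−10=d, q−10=g, o−10=e.

dodge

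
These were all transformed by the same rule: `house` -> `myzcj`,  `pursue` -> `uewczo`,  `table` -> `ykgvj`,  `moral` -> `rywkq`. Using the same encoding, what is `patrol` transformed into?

Shifts by position in house: pos 0: h→m (+5), pos 1: o→y (+10), pos 2: u→z (+5), pos 3: s→c (+10) — repeating every 2. The shifts repeat in a cycle of length 2: positions 0,1,… shift by +5, +10, then the pattern repeats.
For patrol: p+5=u, a+10=k, t+5=y, r+10=b, o+5=t, l+10=v.

ukybtv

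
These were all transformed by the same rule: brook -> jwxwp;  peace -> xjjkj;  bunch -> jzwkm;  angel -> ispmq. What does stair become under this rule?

ayjqw

Shifts by position in brook: pos 0: b→j (+8), pos 1: r→w (+5), pos 2: o→x (+9), pos 3: o→w (+8), pos 4: k→p (+5) — repeating every 3. It's a Vigenère-style cipher with numeric key [8,5,9]: position i shifts by key[i mod 3].
For stair: s+8=a, t+5=y, a+9=j, i+8=q, r+5=w.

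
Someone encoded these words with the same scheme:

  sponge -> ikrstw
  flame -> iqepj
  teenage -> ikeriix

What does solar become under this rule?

The output letters match the input read backwards, each shifted +4: sponge reversed is egnops. The word is reversed, then every letter is shifted forward by 4.
Applying it to solar: reverse → ralos; then shift: r+4=v, a+4=e, l+4=p, o+4=s, s+4=w.

vepsw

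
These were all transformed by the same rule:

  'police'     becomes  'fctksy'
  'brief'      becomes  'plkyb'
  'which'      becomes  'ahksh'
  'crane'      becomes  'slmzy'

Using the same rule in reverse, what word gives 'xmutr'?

vault

p(15)→f(5) and o(14)→c(2) fit y≡3x+12 (mod 26); the inverse of 3 mod 26 is 9. This is an affine cipher: with a=0,…,z=25, each position x becomes (3x+12) mod 26.
Decoding xmutr: x(23)→9·(23−12)≡21=v; m(12)→9·(12−12)≡0=a; u(20)→9·(20−12)≡20=u; t(19)→9·(19−12)≡11=l; r(17)→9·(17−12)≡19=t (all mod 26).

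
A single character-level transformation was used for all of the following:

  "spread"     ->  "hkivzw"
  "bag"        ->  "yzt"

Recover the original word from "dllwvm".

Each pair mirrors across the alphabet (s↔h, p↔k, r↔i): positions sum to 25. This is the alphabet-reversal cipher (Atbash): a becomes z, b becomes y, etc.
Reversing it on dllwvm: d↔w, l↔o, l↔o, w↔d, v↔e, m↔n.

wooden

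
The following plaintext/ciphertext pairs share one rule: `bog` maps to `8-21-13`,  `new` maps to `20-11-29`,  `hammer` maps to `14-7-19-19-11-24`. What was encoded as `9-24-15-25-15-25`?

b is letter #2 and maps to 8: an offset of 6. The number is (letter's place in the alphabet, a=1) + 6.
Undoing it on 9-24-15-25-15-25: 9→(9−6)÷1=3=c, 24→(24−6)÷1=18=r, 15→(15−6)÷1=9=i, 25→(25−6)÷1=19=s, 15→(15−6)÷1=9=i, 25→(25−6)÷1=19=s.

crisis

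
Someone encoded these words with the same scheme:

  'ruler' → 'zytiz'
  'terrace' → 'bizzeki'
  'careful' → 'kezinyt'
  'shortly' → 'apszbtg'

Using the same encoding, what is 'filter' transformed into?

Two shifts are in play — +4 for a/e/i/o/u, +8 for every other letter.
On filter: f(cons)+8=n, i(vowel)+4=m, l(cons)+8=t, t(cons)+8=b, e(vowel)+4=i, r(cons)+8=z.

nmtbiz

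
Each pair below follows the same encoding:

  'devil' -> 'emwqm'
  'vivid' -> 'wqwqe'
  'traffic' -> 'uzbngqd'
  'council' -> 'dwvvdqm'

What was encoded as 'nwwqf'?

movie

Shifts by position in devil: pos 0: d→e (+1), pos 1: e→m (+8), pos 2: v→w (+1), pos 3: i→q (+8) — repeating every 2. The shifts repeat in a cycle of length 2: positions 0,1,… shift by +1, +8, then the pattern repeats.
Undoing it on nwwqf: n−1=m, w−8=o, w−1=v, q−8=i, f−1=e.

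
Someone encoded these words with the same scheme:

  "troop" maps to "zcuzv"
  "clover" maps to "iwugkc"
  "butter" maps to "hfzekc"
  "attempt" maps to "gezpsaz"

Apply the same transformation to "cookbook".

izuvhzuv

Shifts by position in troop: pos 0: t→z (+6), pos 1: r→c (+11), pos 2: o→u (+6), pos 3: o→z (+11) — repeating every 2. The shifts repeat in a cycle of length 2: positions 0,1,… shift by +6, +11, then the pattern repeats.
On cookbook: c+6=i, o+11=z, o+6=u, k+11=v, b+6=h, o+11=z, o+6=u, k+11=v.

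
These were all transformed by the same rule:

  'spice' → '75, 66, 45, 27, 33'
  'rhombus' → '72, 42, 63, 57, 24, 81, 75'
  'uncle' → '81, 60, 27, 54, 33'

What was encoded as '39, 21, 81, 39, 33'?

gauge

s(#19)→75 and p(#16)→66: differences scale by 3, so n = 3·pos + 18. Each letter becomes 3×(its alphabet position, a=1..z=26) + 18.
Decoding 39, 21, 81, 39, 33: 39→(39−18)÷3=7=g, 21→(21−18)÷3=1=a, 81→(81−18)÷3=21=u, 39→(39−18)÷3=7=g, 33→(33−18)÷3=5=e.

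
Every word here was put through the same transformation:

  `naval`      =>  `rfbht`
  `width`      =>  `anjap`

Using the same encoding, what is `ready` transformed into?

In naval: n→r is +4, a→f is +5, v→b is +6, a→h is +7 — the shift increases by 1 each position. The shift increases by 1 at each position, starting from +4: 4, 5, 6, ….
For ready: r+4=v, e+5=j, a+6=g, d+7=k, y+8=g.

vjgkg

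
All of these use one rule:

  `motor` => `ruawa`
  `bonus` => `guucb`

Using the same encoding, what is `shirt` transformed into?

xnpzc

Letter i (0-indexed) is shifted by i+5, so successive shifts are 5, 6, 7, ….
For shirt: s+5=x, h+6=n, i+7=p, r+8=z, t+9=c.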